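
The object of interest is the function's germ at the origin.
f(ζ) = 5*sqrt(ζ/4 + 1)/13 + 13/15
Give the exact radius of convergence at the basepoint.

Branch term (5/13)*sqrt(1 - ζ/(-4)): its argument vanishes at ζ = -4, a square-root branch point, modulus 4.
The radius of convergence is the smallest modulus among the singular points: 4.

The radius of convergence is 4.


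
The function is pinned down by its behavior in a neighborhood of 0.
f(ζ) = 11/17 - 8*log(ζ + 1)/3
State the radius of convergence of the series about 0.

Branch term (-8/3)*log(1 - ζ/(-1)): its argument vanishes at ζ = -1, a logarithmic branch point, modulus 1.
The radius of convergence is the smallest modulus among the singular points: 1.

The radius of convergence is 1.


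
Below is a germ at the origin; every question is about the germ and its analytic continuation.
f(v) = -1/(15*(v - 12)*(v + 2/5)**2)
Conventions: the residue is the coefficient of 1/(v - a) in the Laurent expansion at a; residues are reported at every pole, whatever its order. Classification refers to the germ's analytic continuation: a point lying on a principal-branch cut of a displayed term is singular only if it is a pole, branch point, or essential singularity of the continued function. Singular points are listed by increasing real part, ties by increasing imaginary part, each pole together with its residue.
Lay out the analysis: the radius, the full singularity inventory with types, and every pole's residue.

Denominator factor (v - 12): pole of order 1 at 12, modulus 12.
Denominator factor (v + 2/5)^2: pole of order 2 at -2/5, modulus 2/5.
The radius of convergence is the smallest modulus among the singular points: 2/5.
At the order-2 pole -2/5 set g(v) = (v - (-2/5))^2*f(v) = -1/(15*(v - 12)).
Order-2 pole: residue = g'(a); g'(-2/5) = 5/11532, so the residue is 5/11532.
At the order-1 pole 12 set g(v) = (v - (12))*f(v) = -1/(15*(v + 2/5)**2).
Simple pole: residue = g(a) at a = 12, which is -5/11532.
List the singular points by increasing real part (a conjugate pair: the negative imaginary part first).

Radius of convergence at 0: 2/5.
At -2/5: a pole of order 2; residue 5/11532.
At 12: a pole of order 1; residue -5/11532.


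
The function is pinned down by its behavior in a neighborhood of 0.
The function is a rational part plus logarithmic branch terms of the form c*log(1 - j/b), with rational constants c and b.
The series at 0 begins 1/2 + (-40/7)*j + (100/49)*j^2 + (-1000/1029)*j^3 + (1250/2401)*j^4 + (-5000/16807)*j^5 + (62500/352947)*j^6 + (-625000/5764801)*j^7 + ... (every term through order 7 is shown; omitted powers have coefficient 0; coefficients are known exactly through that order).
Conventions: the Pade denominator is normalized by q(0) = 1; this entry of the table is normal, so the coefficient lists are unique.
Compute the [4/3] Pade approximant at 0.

Taylor coefficients needed (read off): a_0 = 1/2, a_1 = -40/7, a_2 = 100/49, a_3 = -1000/1029, a_4 = 1250/2401, a_5 = -5000/16807, a_6 = 62500/352947, a_7 = -625000/5764801.
Write the denominator as Q(j) = 1 + q1*j + q2*j^2 + q3*j^3. Requiring Q*f - P = O(j^8) with deg P <= 4 kills the coefficients of j^5..j^7 in Q*f:
  j^5: a_5 + q1*a_4 + q2*a_3 + q3*a_2 = 0, i.e. -5000/16807 + (1250/2401)*q1 + (-1000/1029)*q2 + (100/49)*q3 = 0.
  j^6: a_6 + q1*a_5 + q2*a_4 + q3*a_3 = 0, i.e. 62500/352947 + (-5000/16807)*q1 + (1250/2401)*q2 + (-1000/1029)*q3 = 0.
  j^7: a_7 + q1*a_6 + q2*a_5 + q3*a_4 = 0, i.e. -625000/5764801 + (62500/352947)*q1 + (-5000/16807)*q2 + (1250/2401)*q3 = 0.
Solving this linear system: q1 = 60/49, q2 = 150/343, q3 = 100/2401.
The numerator is Q*f truncated at degree 4: P0 = a_0 = 1/2; P1 = a_1 + q1*a_0 = -250/49; P2 = a_2 + q1*a_1 + q2*a_0 = -1625/343; P3 = a_3 + q1*a_2 + q2*a_1 + q3*a_0 = -6850/7203; P4 = a_4 + q1*a_3 + q2*a_2 + q3*a_1 = -250/16807.

The Pade approximant has numerator coefficients [1/2, -250/49, -1625/343, -6850/7203, -250/16807]; denominator coefficients [1, 60/49, 150/343, 100/2401].


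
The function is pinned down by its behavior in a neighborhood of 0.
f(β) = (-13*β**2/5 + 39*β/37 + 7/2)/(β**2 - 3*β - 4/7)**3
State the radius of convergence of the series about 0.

Denominator factor (β**2 - 3*β - 4/7)^3: discriminant 79/7, real irrational roots 3/2 + (1/14)*sqrt(553) and 3/2 - (1/14)*sqrt(553); poles of order 3, moduli 3/2 + (1/14)*sqrt(553) and -3/2 + (1/14)*sqrt(553).
The radius of convergence is the smallest modulus among the singular points: -3/2 + (1/14)*sqrt(553).

The radius of convergence is -3/2 + (1/14)*sqrt(553).


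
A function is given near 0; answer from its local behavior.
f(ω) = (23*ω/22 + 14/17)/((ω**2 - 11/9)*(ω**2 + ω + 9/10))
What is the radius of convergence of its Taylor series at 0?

Denominator factor (ω**2 - 11/9): discriminant 44/9, real irrational roots (1/3)*sqrt(11) and -(1/3)*sqrt(11); poles of order 1, moduli (1/3)*sqrt(11) and (1/3)*sqrt(11).
Denominator factor (ω**2 + ω + 9/10): discriminant -13/5, complex-conjugate roots (-1/2) + ((1/10)*sqrt(65))*i and (-1/2) - ((1/10)*sqrt(65))*i; poles of order 1, moduli (3/10)*sqrt(10) and (3/10)*sqrt(10).
The radius of convergence is the smallest modulus among the singular points: (3/10)*sqrt(10).

The radius of convergence is (3/10)*sqrt(10).


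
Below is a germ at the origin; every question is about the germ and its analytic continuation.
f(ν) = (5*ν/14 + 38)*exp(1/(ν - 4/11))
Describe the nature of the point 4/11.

The point is an essential singularity.

The exponent 1/(ν - (4/11)) has a pole at 4/11, so exp(1/(ν - (4/11))) takes every nonzero value near it: an essential singularity (not a pole of any order).


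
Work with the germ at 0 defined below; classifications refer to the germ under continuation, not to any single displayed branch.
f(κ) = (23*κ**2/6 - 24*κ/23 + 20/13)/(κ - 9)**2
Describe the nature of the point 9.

The denominator factor κ - 9 vanishes at 9 and appears to the power 2; the numerator there equals 180983/598, nonzero, and no other factor vanishes.
Hence a pole whose order is the multiplicity, 2.

The point is a pole of order 2.


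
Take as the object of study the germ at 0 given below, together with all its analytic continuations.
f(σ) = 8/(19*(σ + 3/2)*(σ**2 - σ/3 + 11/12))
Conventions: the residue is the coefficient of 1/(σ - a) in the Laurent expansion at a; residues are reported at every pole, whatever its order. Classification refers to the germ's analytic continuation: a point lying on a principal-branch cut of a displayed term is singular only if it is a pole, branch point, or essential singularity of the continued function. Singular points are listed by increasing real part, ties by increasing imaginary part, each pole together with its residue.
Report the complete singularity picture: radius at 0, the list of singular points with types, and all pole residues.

Radius of convergence at 0: (1/6)*sqrt(33).
At -3/2: a pole of order 1; residue 24/209.
At (1/6) - ((2/3)*sqrt(2))*i: a pole of order 1; residue (-12/209) + ((15/209)*sqrt(2))*i.
At (1/6) + ((2/3)*sqrt(2))*i: a pole of order 1; residue (-12/209) - ((15/209)*sqrt(2))*i.

Denominator factor (σ + 3/2): pole of order 1 at -3/2, modulus 3/2.
Denominator factor (σ**2 - σ/3 + 11/12): discriminant -32/9, complex-conjugate roots (1/6) + ((2/3)*sqrt(2))*i and (1/6) - ((2/3)*sqrt(2))*i; poles of order 1, moduli (1/6)*sqrt(33) and (1/6)*sqrt(33).
The radius of convergence is the smallest modulus among the singular points: (1/6)*sqrt(33).
At the order-1 pole -3/2 set g(σ) = (σ - (-3/2))*f(σ) = 8/(19*(σ**2 - σ/3 + 11/12)).
Simple pole: residue = g(a) at a = -3/2, which is 24/209.
The factor σ**2 - σ/3 + 11/12 splits as (σ - a)(σ - a') with a = (1/6) - ((2/3)*sqrt(2))*i, a' = (1/6) + ((2/3)*sqrt(2))*i. At the order-1 pole a set g(σ) = (σ - a)*f(σ) = [8/(19*(σ + 3/2))] / (σ - a').
Simple pole: residue = g(a) at a = (1/6) - ((2/3)*sqrt(2))*i, which is (-12/209) + ((15/209)*sqrt(2))*i.
The factor σ**2 - σ/3 + 11/12 splits as (σ - a)(σ - a') with a = (1/6) + ((2/3)*sqrt(2))*i, a' = (1/6) - ((2/3)*sqrt(2))*i. At the order-1 pole a set g(σ) = (σ - a)*f(σ) = [8/(19*(σ + 3/2))] / (σ - a').
Simple pole: residue = g(a) at a = (1/6) + ((2/3)*sqrt(2))*i, which is (-12/209) - ((15/209)*sqrt(2))*i.
List the singular points by increasing real part (a conjugate pair: the negative imaginary part first).


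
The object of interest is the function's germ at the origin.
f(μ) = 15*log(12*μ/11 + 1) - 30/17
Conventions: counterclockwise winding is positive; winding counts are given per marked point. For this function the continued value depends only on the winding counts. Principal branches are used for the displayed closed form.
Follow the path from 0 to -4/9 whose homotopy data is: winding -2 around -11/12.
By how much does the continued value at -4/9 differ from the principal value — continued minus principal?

The rational part is single-valued and drops out of the difference; each branch term changes only by its own monodromy.
(15)*log(1 - μ/(-11/12)): each positive loop around -11/12 adds 2*pi*i to the log, so winding -2 contributes (15)*(-2)*2*pi*i = -(60)*pi*i.
Summing the contributions at μ = -4/9 gives -(60)*pi*i.

Continued minus principal equals -(60)*pi*i.


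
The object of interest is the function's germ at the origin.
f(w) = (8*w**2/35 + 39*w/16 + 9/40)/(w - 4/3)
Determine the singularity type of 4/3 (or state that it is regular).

The denominator factor w - 4/3 vanishes at 4/3 and appears to the power 1; the numerator there equals 9781/2520, nonzero, and no other factor vanishes.
Hence a pole whose order is the multiplicity, 1.

The point is a pole of order 1.


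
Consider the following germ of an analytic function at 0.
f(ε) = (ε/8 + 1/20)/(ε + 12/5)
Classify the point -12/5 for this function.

The denominator factor ε + 12/5 vanishes at -12/5 and appears to the power 1; the numerator there equals -1/4, nonzero, and no other factor vanishes.
Hence a pole whose order is the multiplicity, 1.

The point is a pole of order 1.


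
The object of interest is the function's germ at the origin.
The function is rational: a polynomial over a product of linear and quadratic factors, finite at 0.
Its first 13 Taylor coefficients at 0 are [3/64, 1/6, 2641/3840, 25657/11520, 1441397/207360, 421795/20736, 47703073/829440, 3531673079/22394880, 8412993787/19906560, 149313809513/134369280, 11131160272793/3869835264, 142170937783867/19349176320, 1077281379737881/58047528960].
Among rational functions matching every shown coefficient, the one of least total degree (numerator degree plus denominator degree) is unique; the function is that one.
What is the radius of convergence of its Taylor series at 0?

The radius of convergence is -1/2 + (1/6)*sqrt(33).

No rational of total degree below 11 reproduces all 13 coefficients; solving the [2/9] Pade equations on them gives f(τ) = (-8*τ**2/5 + 4*τ/3 - 3)/((τ + 6)**3*(τ**2 + τ - 2/3)**3), whose expansion matches every shown term.
Denominator factor (τ**2 + τ - 2/3)^3: discriminant 11/3, real irrational roots -1/2 + (1/6)*sqrt(33) and -1/2 - (1/6)*sqrt(33); poles of order 3, moduli -1/2 + (1/6)*sqrt(33) and 1/2 + (1/6)*sqrt(33).
Denominator factor (τ + 6)^3: pole of order 3 at -6, modulus 6.
The radius of convergence is the smallest modulus among the singular points: -1/2 + (1/6)*sqrt(33).


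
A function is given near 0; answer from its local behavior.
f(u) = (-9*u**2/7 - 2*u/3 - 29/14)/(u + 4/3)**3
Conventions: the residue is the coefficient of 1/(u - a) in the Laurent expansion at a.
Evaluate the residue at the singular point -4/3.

At the order-3 pole -4/3 set g(u) = (u - (-4/3))^3*f(u) = -9*u**2/7 - 2*u/3 - 29/14.
Order-3 pole: residue = g''(a)/2; g''(-4/3) = -18/7, so the residue is -9/7.

The residue is -9/7.


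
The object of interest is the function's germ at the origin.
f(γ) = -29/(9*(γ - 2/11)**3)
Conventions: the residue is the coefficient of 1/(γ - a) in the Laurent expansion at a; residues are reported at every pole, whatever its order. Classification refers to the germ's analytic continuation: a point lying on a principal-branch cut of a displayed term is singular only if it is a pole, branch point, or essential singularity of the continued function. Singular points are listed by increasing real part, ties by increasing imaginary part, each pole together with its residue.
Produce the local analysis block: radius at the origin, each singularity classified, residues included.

Denominator factor (γ - 2/11)^3: pole of order 3 at 2/11, modulus 2/11.
The radius of convergence is the smallest modulus among the singular points: 2/11.
At the order-3 pole 2/11 set g(γ) = (γ - (2/11))^3*f(γ) = -29/9.
Order-3 pole: residue = g''(a)/2; g''(2/11) = 0, so the residue is 0.

Radius of convergence at 0: 2/11.
At 2/11: a pole of order 3; residue 0.


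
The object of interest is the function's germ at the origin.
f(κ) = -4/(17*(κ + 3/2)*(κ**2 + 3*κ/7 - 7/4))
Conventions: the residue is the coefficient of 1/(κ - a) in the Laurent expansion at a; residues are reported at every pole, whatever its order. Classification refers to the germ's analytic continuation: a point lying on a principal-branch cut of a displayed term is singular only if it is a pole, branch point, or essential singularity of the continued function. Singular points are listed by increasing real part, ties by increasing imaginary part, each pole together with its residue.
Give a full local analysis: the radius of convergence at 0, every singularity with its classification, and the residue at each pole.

Denominator factor (κ + 3/2): pole of order 1 at -3/2, modulus 3/2.
Denominator factor (κ**2 + 3*κ/7 - 7/4): discriminant 352/49, real irrational roots -3/14 + (2/7)*sqrt(22) and -3/14 - (2/7)*sqrt(22); poles of order 1, moduli -3/14 + (2/7)*sqrt(22) and 3/14 + (2/7)*sqrt(22).
The radius of convergence is the smallest modulus among the singular points: -3/14 + (2/7)*sqrt(22).
The factor κ**2 + 3*κ/7 - 7/4 splits as (κ - a)(κ - a') with a = -3/14 - (2/7)*sqrt(22), a' = -3/14 + (2/7)*sqrt(22). At the order-1 pole a set g(κ) = (κ - a)*f(κ) = [-4/(17*(κ + 3/2))] / (κ - a').
Simple pole: residue = g(a) at a = -3/14 - (2/7)*sqrt(22), which is -14/17 - (63/374)*sqrt(22).
At the order-1 pole -3/2 set g(κ) = (κ - (-3/2))*f(κ) = -4/(17*(κ**2 + 3*κ/7 - 7/4)).
Simple pole: residue = g(a) at a = -3/2, which is 28/17.
The factor κ**2 + 3*κ/7 - 7/4 splits as (κ - a)(κ - a') with a = -3/14 + (2/7)*sqrt(22), a' = -3/14 - (2/7)*sqrt(22). At the order-1 pole a set g(κ) = (κ - a)*f(κ) = [-4/(17*(κ + 3/2))] / (κ - a').
Simple pole: residue = g(a) at a = -3/14 + (2/7)*sqrt(22), which is -14/17 + (63/374)*sqrt(22).
List the singular points by increasing real part (a conjugate pair: the negative imaginary part first).

Radius of convergence at 0: -3/14 + (2/7)*sqrt(22).
At -3/14 - (2/7)*sqrt(22): a pole of order 1; residue -14/17 - (63/374)*sqrt(22).
At -3/2: a pole of order 1; residue 28/17.
At -3/14 + (2/7)*sqrt(22): a pole of order 1; residue -14/17 + (63/374)*sqrt(22).


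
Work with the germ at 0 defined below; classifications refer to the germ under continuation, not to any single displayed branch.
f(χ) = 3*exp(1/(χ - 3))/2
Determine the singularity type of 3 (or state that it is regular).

The point is an essential singularity.

The exponent 1/(χ - (3)) has a pole at 3, so exp(1/(χ - (3))) takes every nonzero value near it: an essential singularity (not a pole of any order).


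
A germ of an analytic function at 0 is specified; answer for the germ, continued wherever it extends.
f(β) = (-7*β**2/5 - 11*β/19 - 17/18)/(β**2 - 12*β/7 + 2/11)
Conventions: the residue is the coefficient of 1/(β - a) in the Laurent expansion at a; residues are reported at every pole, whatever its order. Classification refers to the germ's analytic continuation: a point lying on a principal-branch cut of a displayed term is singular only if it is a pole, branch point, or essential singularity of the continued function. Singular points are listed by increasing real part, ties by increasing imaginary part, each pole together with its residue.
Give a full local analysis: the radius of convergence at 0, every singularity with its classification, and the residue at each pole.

Radius of convergence at 0: 6/7 - (1/77)*sqrt(3278).
At 6/7 - (1/77)*sqrt(3278): a pole of order 1; residue -283/190 + (427043/11210760)*sqrt(3278).
At 6/7 + (1/77)*sqrt(3278): a pole of order 1; residue -283/190 - (427043/11210760)*sqrt(3278).

Denominator factor (β**2 - 12*β/7 + 2/11): discriminant 1192/539, real irrational roots 6/7 + (1/77)*sqrt(3278) and 6/7 - (1/77)*sqrt(3278); poles of order 1, moduli 6/7 + (1/77)*sqrt(3278) and 6/7 - (1/77)*sqrt(3278).
The radius of convergence is the smallest modulus among the singular points: 6/7 - (1/77)*sqrt(3278).
The factor β**2 - 12*β/7 + 2/11 splits as (β - a)(β - a') with a = 6/7 - (1/77)*sqrt(3278), a' = 6/7 + (1/77)*sqrt(3278). At the order-1 pole a set g(β) = (β - a)*f(β) = [-7*β**2/5 - 11*β/19 - 17/18] / (β - a').
Simple pole: residue = g(a) at a = 6/7 - (1/77)*sqrt(3278), which is -283/190 + (427043/11210760)*sqrt(3278).
The factor β**2 - 12*β/7 + 2/11 splits as (β - a)(β - a') with a = 6/7 + (1/77)*sqrt(3278), a' = 6/7 - (1/77)*sqrt(3278). At the order-1 pole a set g(β) = (β - a)*f(β) = [-7*β**2/5 - 11*β/19 - 17/18] / (β - a').
Simple pole: residue = g(a) at a = 6/7 + (1/77)*sqrt(3278), which is -283/190 - (427043/11210760)*sqrt(3278).
List the singular points by increasing real part (a conjugate pair: the negative imaginary part first).


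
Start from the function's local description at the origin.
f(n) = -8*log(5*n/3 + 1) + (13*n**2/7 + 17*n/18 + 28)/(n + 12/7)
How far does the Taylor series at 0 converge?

Denominator factor (n + 12/7): pole of order 1 at -12/7, modulus 12/7.
Branch term (-8)*log(1 - n/(-3/5)): its argument vanishes at n = -3/5, a logarithmic branch point, modulus 3/5.
The radius of convergence is the smallest modulus among the singular points: 3/5.

The radius of convergence is 3/5.


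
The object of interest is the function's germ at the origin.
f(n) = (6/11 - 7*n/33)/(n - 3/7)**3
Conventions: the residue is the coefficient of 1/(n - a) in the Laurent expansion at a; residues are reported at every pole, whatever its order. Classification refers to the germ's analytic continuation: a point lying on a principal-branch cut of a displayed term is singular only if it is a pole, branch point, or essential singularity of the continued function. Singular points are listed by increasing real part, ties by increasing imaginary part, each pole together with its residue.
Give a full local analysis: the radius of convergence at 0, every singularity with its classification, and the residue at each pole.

Denominator factor (n - 3/7)^3: pole of order 3 at 3/7, modulus 3/7.
The radius of convergence is the smallest modulus among the singular points: 3/7.
At the order-3 pole 3/7 set g(n) = (n - (3/7))^3*f(n) = 6/11 - 7*n/33.
Order-3 pole: residue = g''(a)/2; g''(3/7) = 0, so the residue is 0.

Radius of convergence at 0: 3/7.
At 3/7: a pole of order 3; residue 0.


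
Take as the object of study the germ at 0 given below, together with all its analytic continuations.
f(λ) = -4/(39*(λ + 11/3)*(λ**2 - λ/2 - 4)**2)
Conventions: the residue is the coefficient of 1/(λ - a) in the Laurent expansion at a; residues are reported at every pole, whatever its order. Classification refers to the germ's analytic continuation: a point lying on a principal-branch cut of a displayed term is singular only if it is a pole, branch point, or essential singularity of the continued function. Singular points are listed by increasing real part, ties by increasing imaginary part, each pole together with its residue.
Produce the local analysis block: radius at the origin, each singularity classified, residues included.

Denominator factor (λ**2 - λ/2 - 4)^2: discriminant 65/4, real irrational roots 1/4 + (1/4)*sqrt(65) and 1/4 - (1/4)*sqrt(65); poles of order 2, moduli 1/4 + (1/4)*sqrt(65) and -1/4 + (1/4)*sqrt(65).
Denominator factor (λ + 11/3): pole of order 1 at -11/3, modulus 11/3.
The radius of convergence is the smallest modulus among the singular points: -1/4 + (1/4)*sqrt(65).
At the order-1 pole -11/3 set g(λ) = (λ - (-11/3))*f(λ) = -4/(39*(λ**2 - λ/2 - 4)**2).
Simple pole: residue = g(a) at a = -11/3, which is -432/535717.
The factor λ**2 - λ/2 - 4 splits as (λ - a)(λ - a') with a = 1/4 - (1/4)*sqrt(65), a' = 1/4 + (1/4)*sqrt(65). At the order-2 pole a set g(λ) = (λ - a)^2*f(λ) = [-4/(39*(λ + 11/3))] / (λ - a')^2.
Order-2 pole: residue = g'(a); g'(1/4 - (1/4)*sqrt(65)) = 216/535717 - (85352/2263404325)*sqrt(65), so the residue is 216/535717 - (85352/2263404325)*sqrt(65).
The factor λ**2 - λ/2 - 4 splits as (λ - a)(λ - a') with a = 1/4 + (1/4)*sqrt(65), a' = 1/4 - (1/4)*sqrt(65). At the order-2 pole a set g(λ) = (λ - a)^2*f(λ) = [-4/(39*(λ + 11/3))] / (λ - a')^2.
Order-2 pole: residue = g'(a); g'(1/4 + (1/4)*sqrt(65)) = 216/535717 + (85352/2263404325)*sqrt(65), so the residue is 216/535717 + (85352/2263404325)*sqrt(65).
List the singular points by increasing real part (a conjugate pair: the negative imaginary part first).

Radius of convergence at 0: -1/4 + (1/4)*sqrt(65).
At -11/3: a pole of order 1; residue -432/535717.
At 1/4 - (1/4)*sqrt(65): a pole of order 2; residue 216/535717 - (85352/2263404325)*sqrt(65).
At 1/4 + (1/4)*sqrt(65): a pole of order 2; residue 216/535717 + (85352/2263404325)*sqrt(65).


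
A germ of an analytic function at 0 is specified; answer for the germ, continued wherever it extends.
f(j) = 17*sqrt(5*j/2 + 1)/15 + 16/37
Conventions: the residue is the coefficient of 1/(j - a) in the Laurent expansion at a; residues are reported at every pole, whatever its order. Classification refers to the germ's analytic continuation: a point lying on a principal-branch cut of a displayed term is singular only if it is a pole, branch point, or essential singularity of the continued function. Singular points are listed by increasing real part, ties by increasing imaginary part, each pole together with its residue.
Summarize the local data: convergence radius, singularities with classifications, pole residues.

Radius of convergence at 0: 2/5.
At -2/5: an algebraic (square-root) branch point.

Branch term (17/15)*sqrt(1 - j/(-2/5)): its argument vanishes at j = -2/5, a square-root branch point, modulus 2/5.
The radius of convergence is the smallest modulus among the singular points: 2/5.


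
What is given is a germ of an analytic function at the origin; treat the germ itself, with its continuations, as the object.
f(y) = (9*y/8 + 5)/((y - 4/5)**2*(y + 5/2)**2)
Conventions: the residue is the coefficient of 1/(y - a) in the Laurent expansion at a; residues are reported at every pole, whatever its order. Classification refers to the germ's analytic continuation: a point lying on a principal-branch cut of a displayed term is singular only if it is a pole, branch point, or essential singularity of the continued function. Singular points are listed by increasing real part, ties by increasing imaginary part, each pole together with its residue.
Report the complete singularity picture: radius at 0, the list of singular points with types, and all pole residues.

Radius of convergence at 0: 4/5.
At -5/2: a pole of order 2; residue 16175/71874.
At 4/5: a pole of order 2; residue -16175/71874.

Denominator factor (y - 4/5)^2: pole of order 2 at 4/5, modulus 4/5.
Denominator factor (y + 5/2)^2: pole of order 2 at -5/2, modulus 5/2.
The radius of convergence is the smallest modulus among the singular points: 4/5.
At the order-2 pole -5/2 set g(y) = (y - (-5/2))^2*f(y) = (9*y/8 + 5)/(y - 4/5)**2.
Order-2 pole: residue = g'(a); g'(-5/2) = 16175/71874, so the residue is 16175/71874.
At the order-2 pole 4/5 set g(y) = (y - (4/5))^2*f(y) = (9*y/8 + 5)/(y + 5/2)**2.
Order-2 pole: residue = g'(a); g'(4/5) = -16175/71874, so the residue is -16175/71874.
List the singular points by increasing real part (a conjugate pair: the negative imaginary part first).


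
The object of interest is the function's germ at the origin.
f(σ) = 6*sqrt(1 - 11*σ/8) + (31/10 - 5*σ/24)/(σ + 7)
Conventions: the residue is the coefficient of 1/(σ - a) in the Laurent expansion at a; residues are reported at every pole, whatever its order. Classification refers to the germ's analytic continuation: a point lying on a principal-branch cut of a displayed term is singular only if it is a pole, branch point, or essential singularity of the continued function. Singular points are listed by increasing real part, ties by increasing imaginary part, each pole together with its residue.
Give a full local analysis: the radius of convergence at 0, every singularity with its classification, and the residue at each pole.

Denominator factor (σ + 7): pole of order 1 at -7, modulus 7.
Branch term (6)*sqrt(1 - σ/(8/11)): its argument vanishes at σ = 8/11, a square-root branch point, modulus 8/11.
The radius of convergence is the smallest modulus among the singular points: 8/11.
The branch term is analytic at -7 and contributes nothing to the residue; only the rational part matters.
At the order-1 pole -7 set g(σ) = (σ - (-7))*(rational part) = 31/10 - 5*σ/24.
Simple pole: residue = g(a) at a = -7, which is 547/120.
List the singular points by increasing real part (a conjugate pair: the negative imaginary part first).

Radius of convergence at 0: 8/11.
At -7: a pole of order 1; residue 547/120.
At 8/11: an algebraic (square-root) branch point.


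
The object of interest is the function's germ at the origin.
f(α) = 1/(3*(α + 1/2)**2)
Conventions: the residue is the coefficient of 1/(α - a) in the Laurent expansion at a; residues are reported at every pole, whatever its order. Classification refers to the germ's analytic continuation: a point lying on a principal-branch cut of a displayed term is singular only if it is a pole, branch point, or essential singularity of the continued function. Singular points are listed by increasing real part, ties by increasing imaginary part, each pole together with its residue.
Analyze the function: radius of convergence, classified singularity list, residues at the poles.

Denominator factor (α + 1/2)^2: pole of order 2 at -1/2, modulus 1/2.
The radius of convergence is the smallest modulus among the singular points: 1/2.
At the order-2 pole -1/2 set g(α) = (α - (-1/2))^2*f(α) = 1/3.
Order-2 pole: residue = g'(a); g'(-1/2) = 0, so the residue is 0.

Radius of convergence at 0: 1/2.
At -1/2: a pole of order 2; residue 0.


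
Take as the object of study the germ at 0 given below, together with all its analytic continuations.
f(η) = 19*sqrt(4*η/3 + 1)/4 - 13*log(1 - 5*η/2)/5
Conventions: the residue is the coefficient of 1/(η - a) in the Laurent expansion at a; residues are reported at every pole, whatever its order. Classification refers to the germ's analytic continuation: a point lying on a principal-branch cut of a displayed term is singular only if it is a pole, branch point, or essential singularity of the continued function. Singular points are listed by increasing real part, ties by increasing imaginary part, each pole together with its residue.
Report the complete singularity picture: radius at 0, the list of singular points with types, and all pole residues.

Branch term (19/4)*sqrt(1 - η/(-3/4)): its argument vanishes at η = -3/4, a square-root branch point, modulus 3/4.
Branch term (-13/5)*log(1 - η/(2/5)): its argument vanishes at η = 2/5, a logarithmic branch point, modulus 2/5.
The radius of convergence is the smallest modulus among the singular points: 2/5.
List the singular points by increasing real part (a conjugate pair: the negative imaginary part first).

Radius of convergence at 0: 2/5.
At -3/4: an algebraic (square-root) branch point.
At 2/5: a logarithmic branch point.


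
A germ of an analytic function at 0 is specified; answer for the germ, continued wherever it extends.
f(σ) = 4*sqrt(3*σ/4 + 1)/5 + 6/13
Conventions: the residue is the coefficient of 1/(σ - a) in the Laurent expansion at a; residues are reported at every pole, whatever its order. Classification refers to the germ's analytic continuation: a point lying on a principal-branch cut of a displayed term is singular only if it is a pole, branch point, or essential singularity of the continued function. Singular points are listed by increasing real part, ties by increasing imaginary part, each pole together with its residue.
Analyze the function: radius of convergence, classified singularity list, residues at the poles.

Radius of convergence at 0: 4/3.
At -4/3: an algebraic (square-root) branch point.

Branch term (4/5)*sqrt(1 - σ/(-4/3)): its argument vanishes at σ = -4/3, a square-root branch point, modulus 4/3.
The radius of convergence is the smallest modulus among the singular points: 4/3.


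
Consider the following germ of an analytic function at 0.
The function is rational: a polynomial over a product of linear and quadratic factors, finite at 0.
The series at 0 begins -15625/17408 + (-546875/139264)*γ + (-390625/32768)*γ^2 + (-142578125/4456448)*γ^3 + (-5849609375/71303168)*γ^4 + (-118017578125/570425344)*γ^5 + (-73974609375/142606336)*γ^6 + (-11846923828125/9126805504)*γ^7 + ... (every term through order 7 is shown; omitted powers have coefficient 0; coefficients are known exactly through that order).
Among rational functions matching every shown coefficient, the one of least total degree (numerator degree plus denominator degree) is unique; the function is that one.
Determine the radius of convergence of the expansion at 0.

No rational of total degree below 4 reproduces all 8 coefficients; solving the [0/4] Pade equations on them gives f(γ) = -25/(17*(γ - 8/5)**3*(γ - 2/5)), whose expansion matches every shown term.
Denominator factor (γ - 8/5)^3: pole of order 3 at 8/5, modulus 8/5.
Denominator factor (γ - 2/5): pole of order 1 at 2/5, modulus 2/5.
The radius of convergence is the smallest modulus among the singular points: 2/5.

The radius of convergence is 2/5.


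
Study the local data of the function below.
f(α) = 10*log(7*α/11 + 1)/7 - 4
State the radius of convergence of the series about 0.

The radius of convergence is 11/7.

Branch term (10/7)*log(1 - α/(-11/7)): its argument vanishes at α = -11/7, a logarithmic branch point, modulus 11/7.
The radius of convergence is the smallest modulus among the singular points: 11/7.


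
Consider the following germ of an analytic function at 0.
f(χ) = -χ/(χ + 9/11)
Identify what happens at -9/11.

The denominator factor χ + 9/11 vanishes at -9/11 and appears to the power 1; the numerator there equals 9/11, nonzero, and no other factor vanishes.
Hence a pole whose order is the multiplicity, 1.

The point is a pole of order 1.


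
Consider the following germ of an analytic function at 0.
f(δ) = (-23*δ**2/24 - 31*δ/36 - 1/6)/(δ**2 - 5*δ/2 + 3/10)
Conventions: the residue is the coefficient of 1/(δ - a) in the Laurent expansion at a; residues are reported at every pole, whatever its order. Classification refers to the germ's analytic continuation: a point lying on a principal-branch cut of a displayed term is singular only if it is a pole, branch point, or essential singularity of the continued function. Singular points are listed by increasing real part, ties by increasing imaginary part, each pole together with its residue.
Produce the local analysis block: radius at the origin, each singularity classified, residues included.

Radius of convergence at 0: 5/4 - (1/20)*sqrt(505).
At 5/4 - (1/20)*sqrt(505): a pole of order 1; residue -469/288 + (11377/145440)*sqrt(505).
At 5/4 + (1/20)*sqrt(505): a pole of order 1; residue -469/288 - (11377/145440)*sqrt(505).

Denominator factor (δ**2 - 5*δ/2 + 3/10): discriminant 101/20, real irrational roots 5/4 + (1/20)*sqrt(505) and 5/4 - (1/20)*sqrt(505); poles of order 1, moduli 5/4 + (1/20)*sqrt(505) and 5/4 - (1/20)*sqrt(505).
The radius of convergence is the smallest modulus among the singular points: 5/4 - (1/20)*sqrt(505).
The factor δ**2 - 5*δ/2 + 3/10 splits as (δ - a)(δ - a') with a = 5/4 - (1/20)*sqrt(505), a' = 5/4 + (1/20)*sqrt(505). At the order-1 pole a set g(δ) = (δ - a)*f(δ) = [-23*δ**2/24 - 31*δ/36 - 1/6] / (δ - a').
Simple pole: residue = g(a) at a = 5/4 - (1/20)*sqrt(505), which is -469/288 + (11377/145440)*sqrt(505).
The factor δ**2 - 5*δ/2 + 3/10 splits as (δ - a)(δ - a') with a = 5/4 + (1/20)*sqrt(505), a' = 5/4 - (1/20)*sqrt(505). At the order-1 pole a set g(δ) = (δ - a)*f(δ) = [-23*δ**2/24 - 31*δ/36 - 1/6] / (δ - a').
Simple pole: residue = g(a) at a = 5/4 + (1/20)*sqrt(505), which is -469/288 - (11377/145440)*sqrt(505).
List the singular points by increasing real part (a conjugate pair: the negative imaginary part first).


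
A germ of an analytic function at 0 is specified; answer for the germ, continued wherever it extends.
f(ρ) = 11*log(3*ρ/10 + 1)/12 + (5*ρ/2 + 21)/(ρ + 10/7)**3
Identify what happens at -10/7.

The denominator factor ρ + 10/7 vanishes at -10/7 and appears to the power 3; the numerator there equals 122/7, nonzero, and no other factor vanishes.
The branch terms are analytic at this point.
Hence a pole whose order is the multiplicity, 3.

The point is a pole of order 3.


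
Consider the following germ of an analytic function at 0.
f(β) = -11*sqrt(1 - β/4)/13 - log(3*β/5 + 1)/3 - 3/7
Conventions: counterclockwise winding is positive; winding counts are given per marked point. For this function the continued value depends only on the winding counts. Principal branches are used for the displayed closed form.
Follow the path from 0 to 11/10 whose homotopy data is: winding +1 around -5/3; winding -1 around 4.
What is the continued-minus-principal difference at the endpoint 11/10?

The rational part is single-valued and drops out of the difference; each branch term changes only by its own monodromy.
(-1/3)*log(1 - β/(-5/3)): each positive loop around -5/3 adds 2*pi*i to the log, so winding +1 contributes (-1/3)*(1)*2*pi*i = -(2/3)*pi*i.
(-11/13)*sqrt(1 - β/(4)): winding -1 is odd, the square root flips sign, contributing -2*(-11/13)*sqrt(1 - (11/10)/(4)) = -2*(-11/13)*sqrt(29/40) = (11/130)*sqrt(290).
Summing the contributions at β = 11/10 gives ((11/130)*sqrt(290)) - ((2/3)*pi)*i.

Continued minus principal equals ((11/130)*sqrt(290)) - ((2/3)*pi)*i.


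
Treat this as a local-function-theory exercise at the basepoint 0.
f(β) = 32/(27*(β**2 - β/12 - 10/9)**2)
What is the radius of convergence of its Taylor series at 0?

The radius of convergence is -1/24 + (1/24)*sqrt(641).

Denominator factor (β**2 - β/12 - 10/9)^2: discriminant 641/144, real irrational roots 1/24 + (1/24)*sqrt(641) and 1/24 - (1/24)*sqrt(641); poles of order 2, moduli 1/24 + (1/24)*sqrt(641) and -1/24 + (1/24)*sqrt(641).
The radius of convergence is the smallest modulus among the singular points: -1/24 + (1/24)*sqrt(641).


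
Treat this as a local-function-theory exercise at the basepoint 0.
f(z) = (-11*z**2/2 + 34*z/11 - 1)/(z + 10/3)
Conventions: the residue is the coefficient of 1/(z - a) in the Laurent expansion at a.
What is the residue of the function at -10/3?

At the order-1 pole -10/3 set g(z) = (z - (-10/3))*f(z) = -11*z**2/2 + 34*z/11 - 1.
Simple pole: residue = g(a) at a = -10/3, which is -7169/99.

The residue is -7169/99.


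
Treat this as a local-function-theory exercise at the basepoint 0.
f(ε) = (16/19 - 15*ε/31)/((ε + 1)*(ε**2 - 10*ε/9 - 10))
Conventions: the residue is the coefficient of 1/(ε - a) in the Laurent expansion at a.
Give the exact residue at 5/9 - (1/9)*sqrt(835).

The residue is 99/1178 + (3951/983630)*sqrt(835).

The factor ε**2 - 10*ε/9 - 10 splits as (ε - a)(ε - a') with a = 5/9 - (1/9)*sqrt(835), a' = 5/9 + (1/9)*sqrt(835). At the order-1 pole a set g(ε) = (ε - a)*f(ε) = [(16/19 - 15*ε/31)/(ε + 1)] / (ε - a').
Simple pole: residue = g(a) at a = 5/9 - (1/9)*sqrt(835), which is 99/1178 + (3951/983630)*sqrt(835).


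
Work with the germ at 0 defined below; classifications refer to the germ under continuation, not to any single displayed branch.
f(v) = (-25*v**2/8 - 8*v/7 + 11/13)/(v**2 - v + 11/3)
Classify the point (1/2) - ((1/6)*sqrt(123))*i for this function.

The denominator factor v**2 - v + 11/3 vanishes at (1/2) - ((1/6)*sqrt(123))*i and appears to the power 1; the numerator there equals (44425/4368) + ((239/336)*sqrt(123))*i, nonzero, and no other factor vanishes.
Hence a pole whose order is the multiplicity, 1.

The point is a pole of order 1.


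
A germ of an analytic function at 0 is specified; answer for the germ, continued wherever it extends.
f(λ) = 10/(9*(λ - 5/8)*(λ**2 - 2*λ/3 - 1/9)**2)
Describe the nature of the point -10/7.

The point is a regular point.

Denominator factors: λ**2 - 2*λ/3 - 1/9 = 1271/441 at λ = -10/7; λ - 5/8 = -115/56 at λ = -10/7 — none vanishes.
So the germ continues analytically to -10/7.


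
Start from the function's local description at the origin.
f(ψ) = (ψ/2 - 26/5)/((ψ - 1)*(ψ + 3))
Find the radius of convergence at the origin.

Denominator factor (ψ + 3): pole of order 1 at -3, modulus 3.
Denominator factor (ψ - 1): pole of order 1 at 1, modulus 1.
The radius of convergence is the smallest modulus among the singular points: 1.

The radius of convergence is 1.


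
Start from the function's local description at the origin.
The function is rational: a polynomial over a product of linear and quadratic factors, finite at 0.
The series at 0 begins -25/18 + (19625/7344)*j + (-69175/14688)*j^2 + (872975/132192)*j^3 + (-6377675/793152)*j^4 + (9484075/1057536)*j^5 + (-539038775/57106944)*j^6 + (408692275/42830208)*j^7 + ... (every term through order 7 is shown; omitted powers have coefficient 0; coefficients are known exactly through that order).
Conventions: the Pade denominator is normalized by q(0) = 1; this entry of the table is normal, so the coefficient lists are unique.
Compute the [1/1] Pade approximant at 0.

The Pade approximant has numerator coefficients [-25/18, 258785/1153008]; denominator coefficients [1, 2767/1570].

Taylor coefficients needed (read off): a_0 = -25/18, a_1 = 19625/7344, a_2 = -69175/14688.
Write the denominator as Q(j) = 1 + q1*j. Requiring Q*f - P = O(j^3) with deg P <= 1 kills the coefficients of j^2..j^2 in Q*f:
  j^2: a_2 + q1*a_1 = 0, i.e. -69175/14688 + (19625/7344)*q1 = 0.
Solving this linear system: q1 = 2767/1570.
The numerator is Q*f truncated at degree 1: P0 = a_0 = -25/18; P1 = a_1 + q1*a_0 = 258785/1153008.


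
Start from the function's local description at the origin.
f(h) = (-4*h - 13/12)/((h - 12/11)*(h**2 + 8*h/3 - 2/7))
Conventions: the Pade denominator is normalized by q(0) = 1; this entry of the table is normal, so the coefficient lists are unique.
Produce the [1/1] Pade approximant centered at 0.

Taylor coefficients needed (expand at 0): a_0 = -1001/288, a_1 = -55825/1152, a_2 = -19870697/41472.
Write the denominator as Q(h) = 1 + q1*h. Requiring Q*f - P = O(h^3) with deg P <= 1 kills the coefficients of h^2..h^2 in Q*f:
  h^2: a_2 + q1*a_1 = 0, i.e. -19870697/41472 + (-55825/1152)*q1 = 0.
Solving this linear system: q1 = -258061/26100.
The numerator is Q*f truncated at degree 1: P0 = a_0 = -1001/288; P1 = a_1 + q1*a_0 = -13242383/939600.

The Pade approximant has numerator coefficients [-1001/288, -13242383/939600]; denominator coefficients [1, -258061/26100].


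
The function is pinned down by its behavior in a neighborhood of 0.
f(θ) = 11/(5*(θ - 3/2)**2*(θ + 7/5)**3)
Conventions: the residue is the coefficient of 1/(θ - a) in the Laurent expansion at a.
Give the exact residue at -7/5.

The residue is 66000/707281.

At the order-3 pole -7/5 set g(θ) = (θ - (-7/5))^3*f(θ) = 11/(5*(θ - 3/2)**2).
Order-3 pole: residue = g''(a)/2; g''(-7/5) = 132000/707281, so the residue is 66000/707281.


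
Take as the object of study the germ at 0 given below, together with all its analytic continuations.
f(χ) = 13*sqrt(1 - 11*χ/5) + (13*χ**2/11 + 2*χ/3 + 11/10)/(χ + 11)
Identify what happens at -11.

The point is a pole of order 1.

The denominator factor χ + 11 vanishes at -11 and appears to the power 1; the numerator there equals 4103/30, nonzero, and no other factor vanishes.
The branch terms are analytic at this point.
Hence a pole whose order is the multiplicity, 1.
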